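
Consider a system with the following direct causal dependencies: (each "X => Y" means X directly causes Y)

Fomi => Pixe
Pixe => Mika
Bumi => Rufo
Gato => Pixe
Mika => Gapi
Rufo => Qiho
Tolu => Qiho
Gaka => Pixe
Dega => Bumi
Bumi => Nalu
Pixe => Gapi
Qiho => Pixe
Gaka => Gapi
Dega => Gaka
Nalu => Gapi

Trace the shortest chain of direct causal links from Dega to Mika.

Dega → Gaka
Gaka → Pixe
Pixe → Mika
Length: 3 steps.

Dega → Gaka → Pixe → Mika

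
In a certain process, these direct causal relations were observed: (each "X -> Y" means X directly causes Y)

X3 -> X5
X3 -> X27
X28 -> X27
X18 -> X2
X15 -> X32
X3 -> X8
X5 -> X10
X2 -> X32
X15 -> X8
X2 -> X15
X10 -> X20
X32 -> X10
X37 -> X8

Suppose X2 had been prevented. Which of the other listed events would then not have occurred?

Downstream of X2: X15, X32, X10, X20, X8.
Of those, still caused via another path: X10, X20, X8.
The remainder have no surviving cause.

X15, X32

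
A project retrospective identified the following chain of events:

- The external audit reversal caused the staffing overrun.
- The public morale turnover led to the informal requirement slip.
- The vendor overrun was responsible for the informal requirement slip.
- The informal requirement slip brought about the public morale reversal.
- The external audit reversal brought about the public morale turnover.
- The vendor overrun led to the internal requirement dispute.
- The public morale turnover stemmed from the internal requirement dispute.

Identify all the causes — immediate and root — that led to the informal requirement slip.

the external audit reversal, the internal requirement dispute, the public morale turnover, the vendor overrun

Immediate causes of the informal requirement slip: the vendor overrun, the public morale turnover.
Further upstream: the external audit reversal, the internal requirement dispute.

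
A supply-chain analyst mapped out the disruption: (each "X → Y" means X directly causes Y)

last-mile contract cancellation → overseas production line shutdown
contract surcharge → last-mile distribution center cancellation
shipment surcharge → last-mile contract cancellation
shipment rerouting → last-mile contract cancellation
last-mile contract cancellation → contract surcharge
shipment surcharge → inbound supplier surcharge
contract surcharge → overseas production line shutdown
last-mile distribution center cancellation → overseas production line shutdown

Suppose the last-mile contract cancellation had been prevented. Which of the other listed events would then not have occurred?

the contract surcharge, the last-mile distribution center cancellation, the overseas production line shutdown

Downstream of the last-mile contract cancellation: the contract surcharge, the last-mile distribution center cancellation, the overseas production line shutdown.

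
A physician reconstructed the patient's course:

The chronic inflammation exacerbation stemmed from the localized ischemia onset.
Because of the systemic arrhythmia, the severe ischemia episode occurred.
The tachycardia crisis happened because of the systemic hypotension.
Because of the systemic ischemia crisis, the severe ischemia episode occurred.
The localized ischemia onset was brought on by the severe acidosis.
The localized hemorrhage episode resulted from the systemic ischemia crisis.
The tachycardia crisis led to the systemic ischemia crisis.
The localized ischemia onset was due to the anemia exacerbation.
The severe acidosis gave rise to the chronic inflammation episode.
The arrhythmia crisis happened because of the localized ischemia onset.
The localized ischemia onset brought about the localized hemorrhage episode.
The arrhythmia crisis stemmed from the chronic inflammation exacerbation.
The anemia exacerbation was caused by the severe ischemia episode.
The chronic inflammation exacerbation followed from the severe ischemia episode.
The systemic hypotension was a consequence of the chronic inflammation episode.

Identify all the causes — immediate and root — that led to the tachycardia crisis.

Immediate cause of the tachycardia crisis: the systemic hypotension.
Further upstream: the severe acidosis, the chronic inflammation episode.

the chronic inflammation episode, the severe acidosis, the systemic hypotension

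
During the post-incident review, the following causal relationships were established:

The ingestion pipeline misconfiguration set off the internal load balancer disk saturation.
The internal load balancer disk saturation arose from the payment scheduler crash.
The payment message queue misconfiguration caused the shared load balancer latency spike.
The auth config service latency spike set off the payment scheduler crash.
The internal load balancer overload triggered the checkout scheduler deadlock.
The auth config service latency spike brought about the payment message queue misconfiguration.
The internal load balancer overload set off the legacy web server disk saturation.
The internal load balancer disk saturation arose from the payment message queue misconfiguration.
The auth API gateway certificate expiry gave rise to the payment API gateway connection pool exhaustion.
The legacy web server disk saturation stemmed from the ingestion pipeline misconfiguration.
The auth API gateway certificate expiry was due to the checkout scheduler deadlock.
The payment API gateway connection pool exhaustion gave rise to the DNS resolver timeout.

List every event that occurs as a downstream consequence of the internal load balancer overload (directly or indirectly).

Direct effects: the checkout scheduler deadlock, the legacy web server disk saturation.
2 steps out: the auth API gateway certificate expiry.
3 steps out: the payment API gateway connection pool exhaustion.
4 steps out: the DNS resolver timeout.
Not reachable from it: the auth config service latency spike, the payment message queue misconfiguration, the ingestion pipeline misconfiguration, the shared load balancer latency spike, the payment scheduler crash, the internal load balancer disk saturation.

the DNS resolver timeout, the auth API gateway certificate expiry, the checkout scheduler deadlock, the legacy web server disk saturation, the payment API gateway connection pool exhaustion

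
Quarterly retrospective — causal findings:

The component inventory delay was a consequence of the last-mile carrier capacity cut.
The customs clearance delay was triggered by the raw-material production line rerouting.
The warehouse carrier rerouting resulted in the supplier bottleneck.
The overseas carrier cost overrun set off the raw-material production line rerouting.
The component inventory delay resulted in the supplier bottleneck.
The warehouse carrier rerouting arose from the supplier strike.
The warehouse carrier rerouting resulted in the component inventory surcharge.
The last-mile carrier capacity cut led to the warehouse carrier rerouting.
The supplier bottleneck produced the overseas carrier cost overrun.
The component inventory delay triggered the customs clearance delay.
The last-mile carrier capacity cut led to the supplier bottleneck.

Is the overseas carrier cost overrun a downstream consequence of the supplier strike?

Yes

There is a causal chain: the supplier strike → the warehouse carrier rerouting → the supplier bottleneck → the overseas carrier cost overrun.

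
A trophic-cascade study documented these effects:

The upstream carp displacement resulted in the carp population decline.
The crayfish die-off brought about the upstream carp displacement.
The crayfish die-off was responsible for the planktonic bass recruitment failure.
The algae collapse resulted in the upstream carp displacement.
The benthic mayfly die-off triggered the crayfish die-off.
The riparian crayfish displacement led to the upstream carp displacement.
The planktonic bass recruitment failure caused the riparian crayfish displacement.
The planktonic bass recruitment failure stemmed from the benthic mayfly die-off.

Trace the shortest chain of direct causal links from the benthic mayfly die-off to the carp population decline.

the benthic mayfly die-off → the crayfish die-off
the crayfish die-off → the upstream carp displacement
the upstream carp displacement → the carp population decline
Length: 3 steps.

the benthic mayfly die-off → the crayfish die-off → the upstream carp displacement → the carp population decline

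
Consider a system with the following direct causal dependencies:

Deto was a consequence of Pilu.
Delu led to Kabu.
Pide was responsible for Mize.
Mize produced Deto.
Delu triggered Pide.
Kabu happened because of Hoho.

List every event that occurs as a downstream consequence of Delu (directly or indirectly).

Direct effects: Pide, Kabu.
2 steps out: Mize.
3 steps out: Deto.
Not reachable from it: Hoho, Pilu.

Deto, Kabu, Mize, Pide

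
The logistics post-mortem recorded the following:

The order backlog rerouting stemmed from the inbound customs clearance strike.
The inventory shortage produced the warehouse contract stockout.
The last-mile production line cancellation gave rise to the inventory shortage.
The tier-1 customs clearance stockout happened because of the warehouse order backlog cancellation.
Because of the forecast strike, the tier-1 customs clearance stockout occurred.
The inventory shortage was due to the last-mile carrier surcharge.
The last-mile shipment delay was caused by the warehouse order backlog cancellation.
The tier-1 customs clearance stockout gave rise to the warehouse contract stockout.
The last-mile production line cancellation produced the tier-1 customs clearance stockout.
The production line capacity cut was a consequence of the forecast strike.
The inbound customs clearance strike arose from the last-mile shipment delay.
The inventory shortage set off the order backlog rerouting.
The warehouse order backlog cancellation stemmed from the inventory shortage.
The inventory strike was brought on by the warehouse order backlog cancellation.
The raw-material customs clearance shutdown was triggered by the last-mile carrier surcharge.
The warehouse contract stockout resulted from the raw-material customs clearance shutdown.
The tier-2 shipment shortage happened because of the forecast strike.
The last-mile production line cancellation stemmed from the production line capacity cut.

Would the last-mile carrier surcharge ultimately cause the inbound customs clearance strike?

There is a causal chain: the last-mile carrier surcharge → the inventory shortage → the warehouse order backlog cancellation → the last-mile shipment delay → the inbound customs clearance strike.

Yes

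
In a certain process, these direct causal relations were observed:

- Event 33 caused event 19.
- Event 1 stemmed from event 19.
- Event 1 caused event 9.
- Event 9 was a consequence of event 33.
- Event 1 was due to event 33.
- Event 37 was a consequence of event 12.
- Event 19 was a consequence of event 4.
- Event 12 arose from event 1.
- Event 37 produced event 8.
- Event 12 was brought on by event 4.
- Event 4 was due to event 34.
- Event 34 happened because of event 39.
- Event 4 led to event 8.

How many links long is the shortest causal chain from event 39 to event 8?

3

Shortest chain: event 39 → event 34 → event 4 → event 8.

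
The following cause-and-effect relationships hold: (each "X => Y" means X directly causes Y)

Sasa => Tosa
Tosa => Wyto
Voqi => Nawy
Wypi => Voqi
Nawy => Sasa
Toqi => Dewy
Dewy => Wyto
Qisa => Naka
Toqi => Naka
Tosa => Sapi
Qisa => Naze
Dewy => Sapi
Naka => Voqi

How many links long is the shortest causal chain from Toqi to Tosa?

Shortest chain: Toqi → Naka → Voqi → Nawy → Sasa → Tosa.

5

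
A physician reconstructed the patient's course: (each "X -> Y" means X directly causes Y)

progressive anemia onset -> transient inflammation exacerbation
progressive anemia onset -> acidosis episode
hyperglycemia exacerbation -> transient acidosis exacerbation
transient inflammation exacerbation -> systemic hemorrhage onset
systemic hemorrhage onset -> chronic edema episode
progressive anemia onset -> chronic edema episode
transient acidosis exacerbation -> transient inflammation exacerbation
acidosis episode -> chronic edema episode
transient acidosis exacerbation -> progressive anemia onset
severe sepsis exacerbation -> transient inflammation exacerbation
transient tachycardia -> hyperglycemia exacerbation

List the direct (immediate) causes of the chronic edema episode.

the acidosis episode, the progressive anemia onset, the systemic hemorrhage onset

Upstream contributors include the transient tachycardia, the hyperglycemia exacerbation, the transient acidosis exacerbation, the transient inflammation exacerbation, the severe sepsis exacerbation, but only the acidosis episode, the progressive anemia onset, the systemic hemorrhage onset feed directly into the chronic edema episode.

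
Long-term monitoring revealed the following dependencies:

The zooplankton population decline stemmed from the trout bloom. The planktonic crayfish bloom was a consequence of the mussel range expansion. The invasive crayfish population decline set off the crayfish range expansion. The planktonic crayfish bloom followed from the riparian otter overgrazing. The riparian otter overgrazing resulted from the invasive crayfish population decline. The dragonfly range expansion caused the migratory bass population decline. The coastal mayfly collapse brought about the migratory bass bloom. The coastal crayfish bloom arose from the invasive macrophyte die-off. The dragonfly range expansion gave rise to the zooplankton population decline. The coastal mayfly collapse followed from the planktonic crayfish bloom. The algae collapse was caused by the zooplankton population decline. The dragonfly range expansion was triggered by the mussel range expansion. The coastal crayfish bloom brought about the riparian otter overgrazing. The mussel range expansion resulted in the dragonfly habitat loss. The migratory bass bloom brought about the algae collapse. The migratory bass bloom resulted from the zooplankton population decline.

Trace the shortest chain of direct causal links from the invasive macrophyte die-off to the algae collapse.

the invasive macrophyte die-off → the coastal crayfish bloom → the riparian otter overgrazing → the planktonic crayfish bloom → the coastal mayfly collapse → the migratory bass bloom → the algae collapse

the invasive macrophyte die-off → the coastal crayfish bloom
the coastal crayfish bloom → the riparian otter overgrazing
the riparian otter overgrazing → the planktonic crayfish bloom
the planktonic crayfish bloom → the coastal mayfly collapse
the coastal mayfly collapse → the migratory bass bloom
the migratory bass bloom → the algae collapse
Length: 6 steps.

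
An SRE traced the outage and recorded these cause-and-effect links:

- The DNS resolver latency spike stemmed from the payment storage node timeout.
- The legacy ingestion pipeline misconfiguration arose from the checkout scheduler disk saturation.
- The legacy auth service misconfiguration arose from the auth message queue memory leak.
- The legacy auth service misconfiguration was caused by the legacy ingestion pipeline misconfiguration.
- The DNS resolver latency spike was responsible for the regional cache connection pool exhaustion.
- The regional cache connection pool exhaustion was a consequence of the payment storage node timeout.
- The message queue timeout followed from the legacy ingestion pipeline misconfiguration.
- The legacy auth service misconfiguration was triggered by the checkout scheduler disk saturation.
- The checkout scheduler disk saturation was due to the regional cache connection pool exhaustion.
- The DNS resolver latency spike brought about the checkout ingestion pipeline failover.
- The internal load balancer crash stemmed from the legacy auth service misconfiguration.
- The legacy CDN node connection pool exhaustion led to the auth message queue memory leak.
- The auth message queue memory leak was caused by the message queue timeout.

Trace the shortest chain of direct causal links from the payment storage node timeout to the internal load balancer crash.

the payment storage node timeout → the regional cache connection pool exhaustion
the regional cache connection pool exhaustion → the checkout scheduler disk saturation
the checkout scheduler disk saturation → the legacy auth service misconfiguration
the legacy auth service misconfiguration → the internal load balancer crash
Length: 4 steps.

the payment storage node timeout → the regional cache connection pool exhaustion → the checkout scheduler disk saturation → the legacy auth service misconfiguration → the internal load balancer crash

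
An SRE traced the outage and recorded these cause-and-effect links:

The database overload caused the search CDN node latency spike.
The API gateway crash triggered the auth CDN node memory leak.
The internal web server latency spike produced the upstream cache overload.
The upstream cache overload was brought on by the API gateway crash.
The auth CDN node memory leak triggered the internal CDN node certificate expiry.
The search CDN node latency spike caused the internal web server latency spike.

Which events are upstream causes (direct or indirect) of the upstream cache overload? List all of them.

Immediate causes of the upstream cache overload: the API gateway crash, the internal web server latency spike.
Further upstream: the database overload, the search CDN node latency spike.

the API gateway crash, the database overload, the internal web server latency spike, the search CDN node latency spike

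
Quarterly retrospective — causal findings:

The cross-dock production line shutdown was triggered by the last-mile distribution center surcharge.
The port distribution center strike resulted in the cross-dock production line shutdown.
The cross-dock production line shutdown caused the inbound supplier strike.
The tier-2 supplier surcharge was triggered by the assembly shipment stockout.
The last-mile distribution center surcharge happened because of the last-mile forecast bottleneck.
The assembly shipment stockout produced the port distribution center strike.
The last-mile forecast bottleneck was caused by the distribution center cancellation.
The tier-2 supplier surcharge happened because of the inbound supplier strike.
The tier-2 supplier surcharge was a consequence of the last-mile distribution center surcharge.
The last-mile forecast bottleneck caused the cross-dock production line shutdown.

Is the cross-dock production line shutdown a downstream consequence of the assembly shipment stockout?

Yes

There is a causal chain: the assembly shipment stockout → the port distribution center strike → the cross-dock production line shutdown.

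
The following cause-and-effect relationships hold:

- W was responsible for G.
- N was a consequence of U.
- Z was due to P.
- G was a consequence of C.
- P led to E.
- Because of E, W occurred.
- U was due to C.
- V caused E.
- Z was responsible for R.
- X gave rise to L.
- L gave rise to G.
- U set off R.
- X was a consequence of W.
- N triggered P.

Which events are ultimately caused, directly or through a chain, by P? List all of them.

Direct effects: E, Z.
2 steps out: W, R.
3 steps out: X, G.
4 steps out: L.
Not reachable from it: C, U, N, V.

E, G, L, R, W, X, Z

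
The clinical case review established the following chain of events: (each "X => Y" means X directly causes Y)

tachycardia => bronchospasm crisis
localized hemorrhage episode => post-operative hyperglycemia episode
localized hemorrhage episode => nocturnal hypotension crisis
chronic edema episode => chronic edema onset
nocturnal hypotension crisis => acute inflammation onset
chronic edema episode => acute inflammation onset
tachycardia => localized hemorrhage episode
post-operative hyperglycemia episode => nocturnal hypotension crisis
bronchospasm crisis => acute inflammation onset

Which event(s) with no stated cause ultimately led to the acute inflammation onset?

Tracing upstream from the acute inflammation onset: the acute inflammation onset ← the bronchospasm crisis ← the tachycardia.
A separate upstream branch: the acute inflammation onset ← the chronic edema episode.
Each of those chain origins has no stated cause.

the chronic edema episode, the tachycardia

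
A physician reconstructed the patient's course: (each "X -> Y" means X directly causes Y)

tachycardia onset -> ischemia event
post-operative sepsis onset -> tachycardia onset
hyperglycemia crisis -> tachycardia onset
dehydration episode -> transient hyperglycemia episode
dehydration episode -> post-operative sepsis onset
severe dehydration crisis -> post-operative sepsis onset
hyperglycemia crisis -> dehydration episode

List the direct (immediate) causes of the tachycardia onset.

Upstream contributors include the dehydration episode, the severe dehydration crisis, but only the hyperglycemia crisis, the post-operative sepsis onset feed directly into the tachycardia onset.

the hyperglycemia crisis, the post-operative sepsis onset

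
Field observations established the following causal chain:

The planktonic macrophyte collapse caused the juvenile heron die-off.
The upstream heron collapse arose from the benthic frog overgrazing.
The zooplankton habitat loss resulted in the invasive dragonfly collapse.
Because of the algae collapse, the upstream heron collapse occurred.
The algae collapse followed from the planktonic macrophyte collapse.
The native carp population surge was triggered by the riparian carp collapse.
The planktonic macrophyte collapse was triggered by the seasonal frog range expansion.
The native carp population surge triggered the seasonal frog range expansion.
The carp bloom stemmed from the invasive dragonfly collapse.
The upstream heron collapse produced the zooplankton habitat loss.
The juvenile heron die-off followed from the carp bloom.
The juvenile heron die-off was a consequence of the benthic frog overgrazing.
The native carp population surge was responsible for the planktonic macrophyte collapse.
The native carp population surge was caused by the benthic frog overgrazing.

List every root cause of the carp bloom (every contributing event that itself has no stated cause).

the benthic frog overgrazing, the riparian carp collapse

Tracing upstream from the carp bloom: the carp bloom ← the invasive dragonfly collapse ← the zooplankton habitat loss ← the upstream heron collapse ← the benthic frog overgrazing.
A separate upstream branch: the carp bloom ← the invasive dragonfly collapse ← the zooplankton habitat loss ← the upstream heron collapse ← the algae collapse ← the planktonic macrophyte collapse ← the native carp population surge ← the riparian carp collapse.
Each of those chain origins has no stated cause.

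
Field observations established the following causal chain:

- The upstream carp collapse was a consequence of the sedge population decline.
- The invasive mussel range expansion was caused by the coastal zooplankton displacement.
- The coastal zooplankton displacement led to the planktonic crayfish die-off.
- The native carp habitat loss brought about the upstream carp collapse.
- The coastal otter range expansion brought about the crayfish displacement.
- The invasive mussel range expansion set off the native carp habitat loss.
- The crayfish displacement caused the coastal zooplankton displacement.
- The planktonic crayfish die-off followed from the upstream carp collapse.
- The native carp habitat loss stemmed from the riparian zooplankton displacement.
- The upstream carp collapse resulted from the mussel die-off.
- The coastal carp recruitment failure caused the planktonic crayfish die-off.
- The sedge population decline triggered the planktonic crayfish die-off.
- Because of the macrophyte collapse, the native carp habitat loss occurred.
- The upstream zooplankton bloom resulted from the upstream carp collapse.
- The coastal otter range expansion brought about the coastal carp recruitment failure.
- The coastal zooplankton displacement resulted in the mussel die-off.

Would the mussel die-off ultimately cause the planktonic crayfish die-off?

There is a causal chain: the mussel die-off → the upstream carp collapse → the planktonic crayfish die-off.

Yes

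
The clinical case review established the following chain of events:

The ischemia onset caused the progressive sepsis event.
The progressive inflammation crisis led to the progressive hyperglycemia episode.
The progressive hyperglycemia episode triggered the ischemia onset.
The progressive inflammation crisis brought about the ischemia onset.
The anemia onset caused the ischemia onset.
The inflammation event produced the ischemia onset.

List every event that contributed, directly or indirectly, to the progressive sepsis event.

the anemia onset, the inflammation event, the ischemia onset, the progressive hyperglycemia episode, the progressive inflammation crisis

Immediate cause of the progressive sepsis event: the ischemia onset.
Further upstream: the anemia onset, the inflammation event, the progressive inflammation crisis, the progressive hyperglycemia episode.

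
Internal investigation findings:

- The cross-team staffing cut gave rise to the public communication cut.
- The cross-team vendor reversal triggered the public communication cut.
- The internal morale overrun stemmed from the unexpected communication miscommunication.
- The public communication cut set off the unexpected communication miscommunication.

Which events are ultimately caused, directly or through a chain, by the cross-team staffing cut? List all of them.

Direct effects: the public communication cut.
2 steps out: the unexpected communication miscommunication.
3 steps out: the internal morale overrun.
Not reachable from it: the cross-team vendor reversal.

the internal morale overrun, the public communication cut, the unexpected communication miscommunication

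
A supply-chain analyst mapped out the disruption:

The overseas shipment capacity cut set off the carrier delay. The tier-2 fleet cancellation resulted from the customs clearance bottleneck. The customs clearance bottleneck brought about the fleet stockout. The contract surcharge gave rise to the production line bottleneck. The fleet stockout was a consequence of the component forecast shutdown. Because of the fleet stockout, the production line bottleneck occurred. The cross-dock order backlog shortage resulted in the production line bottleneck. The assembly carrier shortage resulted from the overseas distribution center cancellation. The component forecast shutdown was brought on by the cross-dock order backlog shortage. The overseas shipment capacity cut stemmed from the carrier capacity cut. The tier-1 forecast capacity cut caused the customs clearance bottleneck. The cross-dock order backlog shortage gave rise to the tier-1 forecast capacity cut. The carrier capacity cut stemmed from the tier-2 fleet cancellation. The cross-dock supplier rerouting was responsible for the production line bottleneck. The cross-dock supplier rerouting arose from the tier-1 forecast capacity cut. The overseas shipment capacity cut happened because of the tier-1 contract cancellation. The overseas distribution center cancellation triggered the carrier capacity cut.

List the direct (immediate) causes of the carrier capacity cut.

the overseas distribution center cancellation, the tier-2 fleet cancellation

Upstream contributors include the cross-dock order backlog shortage, the tier-1 forecast capacity cut, the customs clearance bottleneck, but only the overseas distribution center cancellation, the tier-2 fleet cancellation feed directly into the carrier capacity cut.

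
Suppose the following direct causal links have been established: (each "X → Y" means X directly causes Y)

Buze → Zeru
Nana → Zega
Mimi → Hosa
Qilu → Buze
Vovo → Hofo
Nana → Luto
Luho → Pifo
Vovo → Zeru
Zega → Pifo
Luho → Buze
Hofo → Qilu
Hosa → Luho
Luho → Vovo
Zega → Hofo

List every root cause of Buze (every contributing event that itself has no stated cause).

Tracing upstream from Buze: Buze ← Luho ← Hosa ← Mimi.
A separate upstream branch: Buze ← Qilu ← Hofo ← Zega ← Nana.
Each of those chain origins has no stated cause.

Mimi, Nana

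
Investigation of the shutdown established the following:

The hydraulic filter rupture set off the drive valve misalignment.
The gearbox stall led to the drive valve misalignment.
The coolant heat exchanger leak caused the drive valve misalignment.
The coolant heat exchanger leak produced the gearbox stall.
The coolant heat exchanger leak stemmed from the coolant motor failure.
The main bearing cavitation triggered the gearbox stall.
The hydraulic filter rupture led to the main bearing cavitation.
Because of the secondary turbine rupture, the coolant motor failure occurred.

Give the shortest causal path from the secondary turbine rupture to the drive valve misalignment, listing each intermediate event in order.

the secondary turbine rupture → the coolant motor failure → the coolant heat exchanger leak → the drive valve misalignment

the secondary turbine rupture → the coolant motor failure
the coolant motor failure → the coolant heat exchanger leak
the coolant heat exchanger leak → the drive valve misalignment
Length: 3 steps.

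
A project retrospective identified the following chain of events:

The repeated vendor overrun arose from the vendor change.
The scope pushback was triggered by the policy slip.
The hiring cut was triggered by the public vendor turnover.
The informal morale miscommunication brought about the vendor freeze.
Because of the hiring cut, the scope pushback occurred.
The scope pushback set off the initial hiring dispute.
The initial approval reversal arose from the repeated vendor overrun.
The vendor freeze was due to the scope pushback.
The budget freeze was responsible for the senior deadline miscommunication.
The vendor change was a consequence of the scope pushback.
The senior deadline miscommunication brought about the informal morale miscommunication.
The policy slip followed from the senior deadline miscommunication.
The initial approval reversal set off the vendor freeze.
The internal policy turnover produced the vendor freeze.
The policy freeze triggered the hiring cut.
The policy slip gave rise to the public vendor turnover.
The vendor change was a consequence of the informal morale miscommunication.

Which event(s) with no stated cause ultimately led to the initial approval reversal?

the budget freeze, the policy freeze

Tracing upstream from the initial approval reversal: the initial approval reversal ← the repeated vendor overrun ← the vendor change ← the informal morale miscommunication ← the senior deadline miscommunication ← the budget freeze.
A separate upstream branch: the initial approval reversal ← the repeated vendor overrun ← the vendor change ← the scope pushback ← the hiring cut ← the policy freeze.
Each of those chain origins has no stated cause.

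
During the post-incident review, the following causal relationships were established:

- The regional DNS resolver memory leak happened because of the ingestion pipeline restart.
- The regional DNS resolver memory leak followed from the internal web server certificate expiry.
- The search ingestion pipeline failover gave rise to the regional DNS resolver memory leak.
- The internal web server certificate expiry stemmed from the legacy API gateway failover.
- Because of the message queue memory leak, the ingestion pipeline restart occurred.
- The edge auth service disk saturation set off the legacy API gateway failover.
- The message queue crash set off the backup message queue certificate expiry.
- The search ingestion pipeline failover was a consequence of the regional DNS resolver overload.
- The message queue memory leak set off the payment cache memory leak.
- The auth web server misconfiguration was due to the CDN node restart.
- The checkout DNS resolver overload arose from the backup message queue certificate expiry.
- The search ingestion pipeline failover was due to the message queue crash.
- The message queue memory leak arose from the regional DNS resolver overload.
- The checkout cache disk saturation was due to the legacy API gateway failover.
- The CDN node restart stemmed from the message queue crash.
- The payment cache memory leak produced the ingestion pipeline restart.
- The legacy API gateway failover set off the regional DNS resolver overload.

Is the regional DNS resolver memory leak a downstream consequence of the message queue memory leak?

Yes

There is a causal chain: the message queue memory leak → the ingestion pipeline restart → the regional DNS resolver memory leak.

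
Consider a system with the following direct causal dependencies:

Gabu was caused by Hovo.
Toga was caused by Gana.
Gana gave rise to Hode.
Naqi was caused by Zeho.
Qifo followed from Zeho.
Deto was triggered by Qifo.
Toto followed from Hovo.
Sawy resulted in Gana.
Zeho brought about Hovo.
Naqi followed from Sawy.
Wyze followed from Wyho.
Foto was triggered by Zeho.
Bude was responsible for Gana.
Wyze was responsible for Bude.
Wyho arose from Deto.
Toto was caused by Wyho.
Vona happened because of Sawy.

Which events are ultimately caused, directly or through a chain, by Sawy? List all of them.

Gana, Hode, Naqi, Toga, Vona

Direct effects: Vona, Gana, Naqi.
2 steps out: Toga, Hode.
Not reachable from it: Zeho, Foto, Hovo, Qifo, Deto, Wyho, Gabu, Wyze, Bude, Toto.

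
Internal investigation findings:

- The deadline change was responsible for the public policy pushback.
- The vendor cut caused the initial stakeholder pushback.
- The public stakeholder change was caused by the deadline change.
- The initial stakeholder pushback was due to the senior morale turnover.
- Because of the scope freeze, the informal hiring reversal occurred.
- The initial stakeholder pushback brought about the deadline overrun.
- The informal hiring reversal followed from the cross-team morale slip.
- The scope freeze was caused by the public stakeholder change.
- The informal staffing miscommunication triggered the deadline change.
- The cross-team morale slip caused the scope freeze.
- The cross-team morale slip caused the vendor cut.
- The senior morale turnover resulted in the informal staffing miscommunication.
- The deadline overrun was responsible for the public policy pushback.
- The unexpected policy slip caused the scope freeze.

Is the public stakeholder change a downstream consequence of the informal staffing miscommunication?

There is a causal chain: the informal staffing miscommunication → the deadline change → the public stakeholder change.

Yes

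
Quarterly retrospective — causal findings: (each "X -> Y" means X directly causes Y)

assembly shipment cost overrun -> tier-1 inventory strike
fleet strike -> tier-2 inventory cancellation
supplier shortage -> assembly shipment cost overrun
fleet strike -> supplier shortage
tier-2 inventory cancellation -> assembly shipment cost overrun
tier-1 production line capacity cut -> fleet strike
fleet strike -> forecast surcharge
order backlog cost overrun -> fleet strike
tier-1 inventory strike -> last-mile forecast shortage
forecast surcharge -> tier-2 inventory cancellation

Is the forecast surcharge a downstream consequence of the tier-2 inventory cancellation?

The tier-2 inventory cancellation leads to the assembly shipment cost overrun, the tier-1 inventory strike, the last-mile forecast shortage; the forecast surcharge is not among them.

No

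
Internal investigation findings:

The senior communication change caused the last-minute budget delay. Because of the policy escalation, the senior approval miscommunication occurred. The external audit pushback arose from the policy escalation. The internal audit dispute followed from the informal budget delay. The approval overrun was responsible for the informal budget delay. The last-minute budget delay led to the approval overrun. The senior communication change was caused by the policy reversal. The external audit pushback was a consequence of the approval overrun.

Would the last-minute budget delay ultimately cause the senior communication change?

The last-minute budget delay leads to the approval overrun, the informal budget delay, the internal audit dispute, the external audit pushback; the senior communication change is not among them.

No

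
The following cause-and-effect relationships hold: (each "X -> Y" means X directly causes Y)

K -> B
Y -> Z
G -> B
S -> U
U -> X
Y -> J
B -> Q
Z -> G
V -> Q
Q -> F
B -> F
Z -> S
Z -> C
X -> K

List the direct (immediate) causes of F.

B, Q

Upstream contributors include Y, Z, S, U, G, X, K, V, but only B, Q feed directly into F.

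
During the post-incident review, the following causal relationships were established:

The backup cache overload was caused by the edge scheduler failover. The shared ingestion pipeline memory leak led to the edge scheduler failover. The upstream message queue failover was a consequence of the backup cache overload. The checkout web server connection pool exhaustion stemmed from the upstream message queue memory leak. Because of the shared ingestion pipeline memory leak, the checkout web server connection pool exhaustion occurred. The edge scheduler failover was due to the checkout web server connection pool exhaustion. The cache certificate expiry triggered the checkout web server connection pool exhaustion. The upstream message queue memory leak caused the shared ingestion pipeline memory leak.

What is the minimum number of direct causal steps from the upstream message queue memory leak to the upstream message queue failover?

Shortest chain: the upstream message queue memory leak → the shared ingestion pipeline memory leak → the edge scheduler failover → the backup cache overload → the upstream message queue failover.

4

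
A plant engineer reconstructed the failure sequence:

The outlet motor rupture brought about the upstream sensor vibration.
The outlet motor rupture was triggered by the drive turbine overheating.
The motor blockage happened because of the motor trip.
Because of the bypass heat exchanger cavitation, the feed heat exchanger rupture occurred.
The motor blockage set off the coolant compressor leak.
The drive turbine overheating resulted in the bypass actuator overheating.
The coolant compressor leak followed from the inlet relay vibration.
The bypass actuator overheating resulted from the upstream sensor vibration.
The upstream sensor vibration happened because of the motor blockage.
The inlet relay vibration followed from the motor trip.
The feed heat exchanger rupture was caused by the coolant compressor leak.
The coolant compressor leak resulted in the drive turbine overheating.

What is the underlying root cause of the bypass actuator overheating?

Tracing upstream from the bypass actuator overheating: the bypass actuator overheating ← the upstream sensor vibration ← the motor blockage ← the motor trip.
The motor trip has no stated cause, so it is the root.

the motor trip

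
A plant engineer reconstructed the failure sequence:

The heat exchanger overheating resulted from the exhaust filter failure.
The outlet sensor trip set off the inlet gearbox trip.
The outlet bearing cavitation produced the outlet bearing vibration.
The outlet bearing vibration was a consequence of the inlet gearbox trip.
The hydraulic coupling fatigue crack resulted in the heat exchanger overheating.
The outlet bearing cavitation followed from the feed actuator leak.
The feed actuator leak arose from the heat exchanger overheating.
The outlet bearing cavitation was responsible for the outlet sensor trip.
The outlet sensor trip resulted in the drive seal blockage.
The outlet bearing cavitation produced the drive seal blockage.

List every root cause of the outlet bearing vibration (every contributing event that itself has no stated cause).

the exhaust filter failure, the hydraulic coupling fatigue crack

Tracing upstream from the outlet bearing vibration: the outlet bearing vibration ← the outlet bearing cavitation ← the feed actuator leak ← the heat exchanger overheating ← the hydraulic coupling fatigue crack.
A separate upstream branch: the outlet bearing vibration ← the outlet bearing cavitation ← the feed actuator leak ← the heat exchanger overheating ← the exhaust filter failure.
Each of those chain origins has no stated cause.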